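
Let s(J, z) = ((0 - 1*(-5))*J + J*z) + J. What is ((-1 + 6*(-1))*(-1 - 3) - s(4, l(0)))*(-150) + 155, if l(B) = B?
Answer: -445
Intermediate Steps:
s(J, z) = 6*J + J*z (s(J, z) = ((0 + 5)*J + J*z) + J = (5*J + J*z) + J = 6*J + J*z)
((-1 + 6*(-1))*(-1 - 3) - s(4, l(0)))*(-150) + 155 = ((-1 + 6*(-1))*(-1 - 3) - 4*(6 + 0))*(-150) + 155 = ((-1 - 6)*(-4) - 4*6)*(-150) + 155 = (-7*(-4) - 1*24)*(-150) + 155 = (28 - 24)*(-150) + 155 = 4*(-150) + 155 = -600 + 155 = -445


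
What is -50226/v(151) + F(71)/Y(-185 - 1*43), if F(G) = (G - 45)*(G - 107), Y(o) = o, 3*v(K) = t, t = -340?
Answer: 1444701/3230 ≈ 447.28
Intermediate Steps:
v(K) = -340/3 (v(K) = (1/3)*(-340) = -340/3)
F(G) = (-107 + G)*(-45 + G) (F(G) = (-45 + G)*(-107 + G) = (-107 + G)*(-45 + G))
-50226/v(151) + F(71)/Y(-185 - 1*43) = -50226/(-340/3) + (4815 + 71**2 - 152*71)/(-185 - 1*43) = -50226*(-3/340) + (4815 + 5041 - 10792)/(-185 - 43) = 75339/170 - 936/(-228) = 75339/170 - 936*(-1/228) = 75339/170 + 78/19 = 1444701/3230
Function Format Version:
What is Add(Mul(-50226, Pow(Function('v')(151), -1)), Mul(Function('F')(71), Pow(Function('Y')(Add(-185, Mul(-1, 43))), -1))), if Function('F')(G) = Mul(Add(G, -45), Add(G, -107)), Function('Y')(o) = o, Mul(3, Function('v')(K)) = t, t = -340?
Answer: Rational(1444701, 3230) ≈ 447.28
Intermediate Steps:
Function('v')(K) = Rational(-340, 3) (Function('v')(K) = Mul(Rational(1, 3), -340) = Rational(-340, 3))
Function('F')(G) = Mul(Add(-107, G), Add(-45, G)) (Function('F')(G) = Mul(Add(-45, G), Add(-107, G)) = Mul(Add(-107, G), Add(-45, G)))
Add(Mul(-50226, Pow(Function('v')(151), -1)), Mul(Function('F')(71), Pow(Function('Y')(Add(-185, Mul(-1, 43))), -1))) = Add(Mul(-50226, Pow(Rational(-340, 3), -1)), Mul(Add(4815, Pow(71, 2), Mul(-152, 71)), Pow(Add(-185, Mul(-1, 43)), -1))) = Add(Mul(-50226, Rational(-3, 340)), Mul(Add(4815, 5041, -10792), Pow(Add(-185, -43), -1))) = Add(Rational(75339, 170), Mul(-936, Pow(-228, -1))) = Add(Rational(75339, 170), Mul(-936, Rational(-1, 228))) = Add(Rational(75339, 170), Rational(78, 19)) = Rational(1444701, 3230)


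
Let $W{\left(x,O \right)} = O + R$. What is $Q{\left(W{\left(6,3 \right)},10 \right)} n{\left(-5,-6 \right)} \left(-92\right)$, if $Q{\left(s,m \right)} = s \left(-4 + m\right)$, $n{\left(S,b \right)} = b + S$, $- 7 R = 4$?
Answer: $\frac{103224}{7} \approx 14746.0$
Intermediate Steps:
$R = - \frac{4}{7}$ ($R = \left(- \frac{1}{7}\right) 4 = - \frac{4}{7} \approx -0.57143$)
$n{\left(S,b \right)} = S + b$
$W{\left(x,O \right)} = - \frac{4}{7} + O$ ($W{\left(x,O \right)} = O - \frac{4}{7} = - \frac{4}{7} + O$)
$Q{\left(W{\left(6,3 \right)},10 \right)} n{\left(-5,-6 \right)} \left(-92\right) = \left(- \frac{4}{7} + 3\right) \left(-4 + 10\right) \left(-5 - 6\right) \left(-92\right) = \frac{17}{7} \cdot 6 \left(-11\right) \left(-92\right) = \frac{102}{7} \left(-11\right) \left(-92\right) = \left(- \frac{1122}{7}\right) \left(-92\right) = \frac{103224}{7}$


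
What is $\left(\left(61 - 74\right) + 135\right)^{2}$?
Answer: $14884$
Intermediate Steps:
$\left(\left(61 - 74\right) + 135\right)^{2} = \left(-13 + 135\right)^{2} = 122^{2} = 14884$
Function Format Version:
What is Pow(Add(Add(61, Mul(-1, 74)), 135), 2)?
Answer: 14884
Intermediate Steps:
Pow(Add(Add(61, Mul(-1, 74)), 135), 2) = Pow(Add(Add(61, -74), 135), 2) = Pow(Add(-13, 135), 2) = Pow(122, 2) = 14884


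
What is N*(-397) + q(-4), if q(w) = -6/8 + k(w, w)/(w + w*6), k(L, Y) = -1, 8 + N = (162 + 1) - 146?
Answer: -25016/7 ≈ -3573.7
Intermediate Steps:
N = 9 (N = -8 + ((162 + 1) - 146) = -8 + (163 - 146) = -8 + 17 = 9)
q(w) = -3/4 - 1/(7*w) (q(w) = -6/8 - 1/(w + w*6) = -6*1/8 - 1/(w + 6*w) = -3/4 - 1/(7*w))
N*(-397) + q(-4) = 9*(-397) + (1/28)*(-4 - 21*(-4))/(-4) = -3573 + (1/28)*(-1/4)*(-4 + 84) = -3573 + (1/28)*(-1/4)*80 = -3573 - 5/7 = -25016/7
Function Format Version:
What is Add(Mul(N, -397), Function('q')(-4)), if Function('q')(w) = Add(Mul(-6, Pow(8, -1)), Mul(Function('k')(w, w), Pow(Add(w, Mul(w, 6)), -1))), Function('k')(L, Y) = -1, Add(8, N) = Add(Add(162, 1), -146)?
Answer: Rational(-25016, 7) ≈ -3573.7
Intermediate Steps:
N = 9 (N = Add(-8, Add(Add(162, 1), -146)) = Add(-8, Add(163, -146)) = Add(-8, 17) = 9)
Function('q')(w) = Add(Rational(-3, 4), Mul(Rational(-1, 7), Pow(w, -1))) (Function('q')(w) = Add(Mul(-6, Pow(8, -1)), Mul(-1, Pow(Add(w, Mul(w, 6)), -1))) = Add(Mul(-6, Rational(1, 8)), Mul(-1, Pow(Add(w, Mul(6, w)), -1))) = Add(Rational(-3, 4), Mul(-1, Pow(Mul(7, w), -1))) = Add(Rational(-3, 4), Mul(-1, Mul(Rational(1, 7), Pow(w, -1)))) = Add(Rational(-3, 4), Mul(Rational(-1, 7), Pow(w, -1))))
Add(Mul(N, -397), Function('q')(-4)) = Add(Mul(9, -397), Mul(Rational(1, 28), Pow(-4, -1), Add(-4, Mul(-21, -4)))) = Add(-3573, Mul(Rational(1, 28), Rational(-1, 4), Add(-4, 84))) = Add(-3573, Mul(Rational(1, 28), Rational(-1, 4), 80)) = Add(-3573, Rational(-5, 7)) = Rational(-25016, 7)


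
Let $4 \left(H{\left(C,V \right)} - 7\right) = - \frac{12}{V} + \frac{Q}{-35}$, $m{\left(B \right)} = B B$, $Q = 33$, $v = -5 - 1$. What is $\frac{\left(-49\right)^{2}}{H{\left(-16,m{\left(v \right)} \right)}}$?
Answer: $\frac{504210}{1403} \approx 359.38$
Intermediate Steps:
$v = -6$
$m{\left(B \right)} = B^{2}$
$H{\left(C,V \right)} = \frac{947}{140} - \frac{3}{V}$ ($H{\left(C,V \right)} = 7 + \frac{- \frac{12}{V} + \frac{33}{-35}}{4} = 7 + \frac{- \frac{12}{V} + 33 \left(- \frac{1}{35}\right)}{4} = 7 + \frac{- \frac{12}{V} - \frac{33}{35}}{4} = 7 + \frac{- \frac{33}{35} - \frac{12}{V}}{4} = 7 - \left(\frac{33}{140} + \frac{3}{V}\right) = \frac{947}{140} - \frac{3}{V}$)
$\frac{\left(-49\right)^{2}}{H{\left(-16,m{\left(v \right)} \right)}} = \frac{\left(-49\right)^{2}}{\frac{947}{140} - \frac{3}{\left(-6\right)^{2}}} = \frac{2401}{\frac{947}{140} - \frac{3}{36}} = \frac{2401}{\frac{947}{140} - \frac{1}{12}} = \frac{2401}{\frac{1403}{210}} = 2401 \cdot \frac{210}{1403} = \frac{504210}{1403}$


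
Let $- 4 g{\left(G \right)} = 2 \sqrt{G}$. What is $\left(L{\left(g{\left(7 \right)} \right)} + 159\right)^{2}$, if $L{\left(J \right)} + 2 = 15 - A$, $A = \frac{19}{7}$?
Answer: $\frac{1404225}{49} \approx 28658.0$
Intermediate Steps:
$A = \frac{19}{7}$ ($A = 19 \cdot \frac{1}{7} = \frac{19}{7} \approx 2.7143$)
$g{\left(G \right)} = - \frac{\sqrt{G}}{2}$ ($g{\left(G \right)} = - \frac{2 \sqrt{G}}{4} = - \frac{\sqrt{G}}{2}$)
$L{\left(J \right)} = \frac{72}{7}$ ($L{\left(J \right)} = -2 + \left(15 - \frac{19}{7}\right) = -2 + \frac{86}{7} = \frac{72}{7}$)
$\left(L{\left(g{\left(7 \right)} \right)} + 159\right)^{2} = \left(\frac{72}{7} + 159\right)^{2} = \left(\frac{1185}{7}\right)^{2} = \frac{1404225}{49}$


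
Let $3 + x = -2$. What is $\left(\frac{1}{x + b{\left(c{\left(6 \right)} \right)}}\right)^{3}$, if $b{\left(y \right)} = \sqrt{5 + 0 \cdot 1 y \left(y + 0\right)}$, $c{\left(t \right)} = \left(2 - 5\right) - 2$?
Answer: $- \frac{1}{40} - \frac{\sqrt{5}}{100} \approx -0.047361$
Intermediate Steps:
$c{\left(t \right)} = -5$ ($c{\left(t \right)} = -3 - 2 = -5$)
$x = -5$ ($x = -3 - 2 = -5$)
$b{\left(y \right)} = \sqrt{5}$ ($b{\left(y \right)} = \sqrt{5 + 0 y y} = \sqrt{5 + 0 y^{2}} = \sqrt{5 + 0} = \sqrt{5}$)
$\left(\frac{1}{x + b{\left(c{\left(6 \right)} \right)}}\right)^{3} = \left(\frac{1}{-5 + \sqrt{5}}\right)^{3} = \frac{1}{\left(-5 + \sqrt{5}\right)^{3}}$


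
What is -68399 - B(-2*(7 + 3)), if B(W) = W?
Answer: -68379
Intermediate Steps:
-68399 - B(-2*(7 + 3)) = -68399 - (-2)*(7 + 3) = -68399 - (-2)*10 = -68399 - 1*(-20) = -68399 + 20 = -68379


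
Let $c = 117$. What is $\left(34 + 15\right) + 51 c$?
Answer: $6016$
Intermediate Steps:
$\left(34 + 15\right) + 51 c = \left(34 + 15\right) + 51 \cdot 117 = 49 + 5967 = 6016$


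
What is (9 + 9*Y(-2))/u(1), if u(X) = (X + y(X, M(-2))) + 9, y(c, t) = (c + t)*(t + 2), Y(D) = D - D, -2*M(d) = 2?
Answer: 9/10 ≈ 0.90000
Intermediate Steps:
M(d) = -1 (M(d) = -1/2*2 = -1)
Y(D) = 0
y(c, t) = (2 + t)*(c + t) (y(c, t) = (c + t)*(2 + t) = (2 + t)*(c + t))
u(X) = 8 + 2*X (u(X) = (X + ((-1)**2 + 2*X + 2*(-1) + X*(-1))) + 9 = (X + (1 + 2*X - 2 - X)) + 9 = (X + (-1 + X)) + 9 = (-1 + 2*X) + 9 = 8 + 2*X)
(9 + 9*Y(-2))/u(1) = (9 + 9*0)/(8 + 2*1) = (9 + 0)/(8 + 2) = 9/10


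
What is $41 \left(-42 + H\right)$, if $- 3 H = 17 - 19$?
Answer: $- \frac{5084}{3} \approx -1694.7$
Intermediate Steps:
$H = \frac{2}{3}$ ($H = - \frac{17 - 19}{3} = \left(- \frac{1}{3}\right) \left(-2\right) = \frac{2}{3} \approx 0.66667$)
$41 \left(-42 + H\right) = 41 \left(-42 + \frac{2}{3}\right) = 41 \left(- \frac{124}{3}\right) = - \frac{5084}{3}$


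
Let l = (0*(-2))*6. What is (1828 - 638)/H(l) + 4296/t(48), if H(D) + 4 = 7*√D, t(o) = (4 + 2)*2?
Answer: 121/2 ≈ 60.500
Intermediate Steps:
t(o) = 12 (t(o) = 6*2 = 12)
l = 0 (l = 0*6 = 0)
H(D) = -4 + 7*√D
(1828 - 638)/H(l) + 4296/t(48) = (1828 - 638)/(-4 + 7*√0) + 4296/12 = 1190/(-4 + 7*0) + 4296*(1/12) = 1190/(-4 + 0) + 358 = 1190/(-4) + 358 = 1190*(-¼) + 358 = -595/2 + 358 = 121/2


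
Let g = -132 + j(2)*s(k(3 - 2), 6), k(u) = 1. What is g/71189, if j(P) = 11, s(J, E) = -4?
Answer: -176/71189 ≈ -0.0024723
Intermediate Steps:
g = -176 (g = -132 + 11*(-4) = -132 - 44 = -176)
g/71189 = -176/71189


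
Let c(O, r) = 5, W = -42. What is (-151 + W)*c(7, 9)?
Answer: -965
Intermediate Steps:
(-151 + W)*c(7, 9) = (-151 - 42)*5 = -193*5 = -965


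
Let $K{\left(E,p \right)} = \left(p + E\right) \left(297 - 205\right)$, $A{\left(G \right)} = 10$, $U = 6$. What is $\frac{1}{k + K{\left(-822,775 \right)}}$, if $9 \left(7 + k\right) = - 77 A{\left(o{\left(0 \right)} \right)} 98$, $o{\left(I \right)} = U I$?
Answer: $- \frac{9}{114439} \approx -7.8644 \cdot 10^{-5}$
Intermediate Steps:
$o{\left(I \right)} = 6 I$
$K{\left(E,p \right)} = 92 E + 92 p$ ($K{\left(E,p \right)} = \left(E + p\right) 92 = 92 E + 92 p$)
$k = - \frac{75523}{9}$ ($k = -7 + \frac{\left(-77\right) 10 \cdot 98}{9} = -7 + \frac{\left(-770\right) 98}{9} = -7 + \frac{1}{9} \left(-75460\right) = -7 - \frac{75460}{9} = - \frac{75523}{9} \approx -8391.4$)
$\frac{1}{k + K{\left(-822,775 \right)}} = \frac{1}{- \frac{75523}{9} + \left(92 \left(-822\right) + 92 \cdot 775\right)} = \frac{1}{- \frac{75523}{9} + \left(-75624 + 71300\right)} = \frac{1}{- \frac{75523}{9} - 4324} = \frac{1}{- \frac{114439}{9}} = - \frac{9}{114439}$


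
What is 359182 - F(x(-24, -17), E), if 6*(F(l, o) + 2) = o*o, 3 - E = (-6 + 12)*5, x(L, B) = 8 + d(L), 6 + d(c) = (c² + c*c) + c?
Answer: 718125/2 ≈ 3.5906e+5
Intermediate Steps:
d(c) = -6 + c + 2*c² (d(c) = -6 + ((c² + c*c) + c) = -6 + ((c² + c²) + c) = -6 + (2*c² + c) = -6 + (c + 2*c²) = -6 + c + 2*c²)
x(L, B) = 2 + L + 2*L² (x(L, B) = 8 + (-6 + L + 2*L²) = 2 + L + 2*L²)
E = -27 (E = 3 - (-6 + 12)*5 = 3 - 6*5 = 3 - 1*30 = 3 - 30 = -27)
F(l, o) = -2 + o²/6 (F(l, o) = -2 + (o*o)/6 = -2 + o²/6)
359182 - F(x(-24, -17), E) = 359182 - (-2 + (⅙)*(-27)²) = 359182 - (-2 + (⅙)*729) = 359182 - (-2 + 243/2) = 359182 - 1*239/2 = 359182 - 239/2 = 718125/2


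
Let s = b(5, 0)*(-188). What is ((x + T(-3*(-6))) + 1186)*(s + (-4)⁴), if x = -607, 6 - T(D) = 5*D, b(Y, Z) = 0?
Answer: 126720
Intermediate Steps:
T(D) = 6 - 5*D
s = 0 (s = 0*(-188) = 0)
((x + T(-3*(-6))) + 1186)*(s + (-4)⁴) = ((-607 + (6 - (-15)*(-6))) + 1186)*(0 + (-4)⁴) = ((-607 + (6 - 5*18)) + 1186)*(0 + 256) = ((-607 + (6 - 90)) + 1186)*256 = ((-607 - 84) + 1186)*256 = (-691 + 1186)*256 = 495*256 = 126720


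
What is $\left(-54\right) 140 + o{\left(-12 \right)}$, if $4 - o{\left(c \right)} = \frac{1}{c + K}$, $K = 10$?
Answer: $- \frac{15111}{2} \approx -7555.5$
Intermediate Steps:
$o{\left(c \right)} = 4 - \frac{1}{10 + c}$ ($o{\left(c \right)} = 4 - \frac{1}{c + 10} = 4 - \frac{1}{10 + c}$)
$\left(-54\right) 140 + o{\left(-12 \right)} = \left(-54\right) 140 + \frac{39 + 4 \left(-12\right)}{10 - 12} = -7560 + \frac{39 - 48}{-2} = -7560 - - \frac{9}{2} = -7560 + \frac{9}{2} = - \frac{15111}{2}$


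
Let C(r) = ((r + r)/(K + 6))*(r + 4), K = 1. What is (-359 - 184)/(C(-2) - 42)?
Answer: 3801/302 ≈ 12.586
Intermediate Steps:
C(r) = 2*r*(4 + r)/7 (C(r) = ((r + r)/(1 + 6))*(r + 4) = ((2*r)/7)*(4 + r) = ((2*r)*(⅐))*(4 + r) = (2*r/7)*(4 + r) = 2*r*(4 + r)/7)
(-359 - 184)/(C(-2) - 42) = (-359 - 184)/((2/7)*(-2)*(4 - 2) - 42) = -543/((2/7)*(-2)*2 - 42) = -543/(-8/7 - 42) = -543/(-302/7) = -543*(-7/302) = 3801/302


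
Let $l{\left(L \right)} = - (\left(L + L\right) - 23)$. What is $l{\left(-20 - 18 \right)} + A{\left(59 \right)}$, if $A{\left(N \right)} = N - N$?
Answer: $99$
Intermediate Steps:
$A{\left(N \right)} = 0$
$l{\left(L \right)} = 23 - 2 L$ ($l{\left(L \right)} = - (2 L - 23) = - (-23 + 2 L) = 23 - 2 L$)
$l{\left(-20 - 18 \right)} + A{\left(59 \right)} = \left(23 - 2 \left(-20 - 18\right)\right) + 0 = \left(23 - -76\right) + 0 = \left(23 + 76\right) + 0 = 99 + 0 = 99$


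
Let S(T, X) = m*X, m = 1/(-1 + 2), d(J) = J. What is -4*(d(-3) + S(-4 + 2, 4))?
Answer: -4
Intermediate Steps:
m = 1 (m = 1/1 = 1)
S(T, X) = X (S(T, X) = 1*X = X)
-4*(d(-3) + S(-4 + 2, 4)) = -4*(-3 + 4) = -4*1 = -4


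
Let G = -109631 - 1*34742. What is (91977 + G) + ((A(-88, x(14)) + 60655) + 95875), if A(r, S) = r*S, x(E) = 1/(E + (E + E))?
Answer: 2186770/21 ≈ 1.0413e+5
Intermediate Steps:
x(E) = 1/(3*E) (x(E) = 1/(E + 2*E) = 1/(3*E))
A(r, S) = S*r
G = -144373 (G = -109631 - 34742 = -144373)
(91977 + G) + ((A(-88, x(14)) + 60655) + 95875) = (91977 - 144373) + ((((⅓)/14)*(-88) + 60655) + 95875) = -52396 + ((((⅓)*(1/14))*(-88) + 60655) + 95875) = -52396 + (((1/42)*(-88) + 60655) + 95875) = -52396 + ((-44/21 + 60655) + 95875) = -52396 + (1273711/21 + 95875) = -52396 + 3287086/21 = 2186770/21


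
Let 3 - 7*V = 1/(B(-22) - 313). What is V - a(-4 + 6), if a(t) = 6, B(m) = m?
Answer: -13064/2345 ≈ -5.5710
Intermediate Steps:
V = 1006/2345 (V = 3/7 - 1/(7*(-22 - 313)) = 3/7 - ⅐/(-335) = 3/7 - ⅐*(-1/335) = 3/7 + 1/2345 = 1006/2345 ≈ 0.42900)
V - a(-4 + 6) = 1006/2345 - 1*6 = 1006/2345 - 6 = -13064/2345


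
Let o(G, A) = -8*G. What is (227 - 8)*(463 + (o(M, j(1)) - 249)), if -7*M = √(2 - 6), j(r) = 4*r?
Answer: 46866 + 3504*I/7 ≈ 46866.0 + 500.57*I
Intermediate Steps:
M = -2*I/7 (M = -√(2 - 6)/7 = -2*I/7 ≈ -0.28571*I)
(227 - 8)*(463 + (o(M, j(1)) - 249)) = (227 - 8)*(463 + (-(-16)*I/7 - 249)) = 219*(463 + (16*I/7 - 249)) = 219*(463 + (-249 + 16*I/7)) = 219*(214 + 16*I/7) = 46866 + 3504*I/7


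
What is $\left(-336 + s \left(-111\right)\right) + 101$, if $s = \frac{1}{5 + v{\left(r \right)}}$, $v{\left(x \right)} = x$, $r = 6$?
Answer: $- \frac{2696}{11} \approx -245.09$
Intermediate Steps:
$s = \frac{1}{11}$ ($s = \frac{1}{5 + 6} = \frac{1}{11} \approx 0.090909$)
$\left(-336 + s \left(-111\right)\right) + 101 = \left(-336 + \frac{1}{11} \left(-111\right)\right) + 101 = \left(-336 - \frac{111}{11}\right) + 101 = - \frac{3807}{11} + 101 = - \frac{2696}{11}$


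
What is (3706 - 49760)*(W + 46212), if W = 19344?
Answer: -3019116024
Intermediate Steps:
(3706 - 49760)*(W + 46212) = (3706 - 49760)*(19344 + 46212) = -46054*65556 = -3019116024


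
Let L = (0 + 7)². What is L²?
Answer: 2401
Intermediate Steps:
L = 49 (L = 7² = 49)
L² = 49² = 2401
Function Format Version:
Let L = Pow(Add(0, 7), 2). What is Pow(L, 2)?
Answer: 2401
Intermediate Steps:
L = 49 (L = Pow(7, 2) = 49)
Pow(L, 2) = Pow(49, 2) = 2401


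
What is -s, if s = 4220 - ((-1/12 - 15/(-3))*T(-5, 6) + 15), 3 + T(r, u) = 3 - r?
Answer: -50165/12 ≈ -4180.4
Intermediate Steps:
T(r, u) = -r (T(r, u) = -3 + (3 - r) = -r)
s = 50165/12 (s = 4220 - ((-1/12 - 15/(-3))*(-1*(-5)) + 15) = 4220 - ((-1*1/12 - 15*(-⅓))*5 + 15) = 4220 - ((-1/12 + 5)*5 + 15) = 4220 - ((59/12)*5 + 15) = 4220 - (295/12 + 15) = 4220 - 1*475/12 = 4220 - 475/12 = 50165/12 ≈ 4180.4)
-s = -1*50165/12 = -50165/12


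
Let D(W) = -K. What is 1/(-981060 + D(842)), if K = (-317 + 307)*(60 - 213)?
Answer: -1/982590 ≈ -1.0177e-6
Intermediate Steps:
K = 1530 (K = -10*(-153) = 1530)
D(W) = -1530 (D(W) = -1*1530 = -1530)
1/(-981060 + D(842)) = 1/(-981060 - 1530) = 1/(-982590) = -1/982590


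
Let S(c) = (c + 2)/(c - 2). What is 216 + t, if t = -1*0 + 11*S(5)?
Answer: 725/3 ≈ 241.67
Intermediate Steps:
S(c) = (2 + c)/(-2 + c)
t = 77/3 (t = -1*0 + 11*((2 + 5)/(-2 + 5)) = 0 + 11*(7/3) = 0 + 77/3 = 77/3 ≈ 25.667)
216 + t = 216 + 77/3 = 725/3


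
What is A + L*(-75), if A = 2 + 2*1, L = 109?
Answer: -8171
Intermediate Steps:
A = 4 (A = 2 + 2 = 4)
A + L*(-75) = 4 + 109*(-75) = 4 - 8175 = -8171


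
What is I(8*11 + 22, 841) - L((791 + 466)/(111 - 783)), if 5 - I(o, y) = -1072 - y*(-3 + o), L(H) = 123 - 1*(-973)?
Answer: 89968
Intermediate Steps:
L(H) = 1096 (L(H) = 123 + 973 = 1096)
I(o, y) = 1077 + y*(-3 + o) (I(o, y) = 5 - (-1072 - y*(-3 + o)) = 5 + (1072 + y*(-3 + o)) = 1077 + y*(-3 + o))
I(8*11 + 22, 841) - L((791 + 466)/(111 - 783)) = (1077 - 3*841 + (8*11 + 22)*841) - 1*1096 = (1077 - 2523 + (88 + 22)*841) - 1096 = (1077 - 2523 + 110*841) - 1096 = (1077 - 2523 + 92510) - 1096 = 91064 - 1096 = 89968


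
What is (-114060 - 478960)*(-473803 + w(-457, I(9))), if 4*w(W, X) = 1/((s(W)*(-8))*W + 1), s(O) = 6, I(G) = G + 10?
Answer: 6163741007902965/21937 ≈ 2.8097e+11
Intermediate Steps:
I(G) = 10 + G
w(W, X) = 1/(4*(1 - 48*W)) (w(W, X) = 1/(4*((6*(-8))*W + 1)) = 1/(4*(-48*W + 1)) = 1/(4*(1 - 48*W)))
(-114060 - 478960)*(-473803 + w(-457, I(9))) = (-114060 - 478960)*(-473803 - 1/(-4 + 192*(-457))) = -593020*(-473803 - 1/(-4 - 87744)) = -593020*(-473803 - 1/(-87748)) = -593020*(-473803 - 1*(-1/87748)) = -593020*(-473803 + 1/87748) = -593020*(-41575265643/87748) = 6163741007902965/21937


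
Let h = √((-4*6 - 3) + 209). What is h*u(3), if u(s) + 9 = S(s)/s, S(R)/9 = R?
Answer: 0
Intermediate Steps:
S(R) = 9*R
h = √182 (h = √((-24 - 3) + 209) = √(-27 + 209) = √182 ≈ 13.491)
u(s) = 0 (u(s) = -9 + (9*s)/s = -9 + 9 = 0)
h*u(3) = √182*0 = 0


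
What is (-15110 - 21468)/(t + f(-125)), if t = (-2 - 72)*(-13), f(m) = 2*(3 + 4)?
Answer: -18289/488 ≈ -37.477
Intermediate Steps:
f(m) = 14 (f(m) = 2*7 = 14)
t = 962 (t = -74*(-13) = 962)
(-15110 - 21468)/(t + f(-125)) = (-15110 - 21468)/(962 + 14) = -36578/976 = -36578*1/976 = -18289/488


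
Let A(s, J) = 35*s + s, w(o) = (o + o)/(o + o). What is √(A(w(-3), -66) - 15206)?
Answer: I*√15170 ≈ 123.17*I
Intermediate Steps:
w(o) = 1 (w(o) = (2*o)/((2*o)) = (2*o)*(1/(2*o)) = 1)
A(s, J) = 36*s
√(A(w(-3), -66) - 15206) = √(36*1 - 15206) = √(36 - 15206) = √(-15170) = I*√15170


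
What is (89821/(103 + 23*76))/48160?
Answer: 89821/89144160 ≈ 0.0010076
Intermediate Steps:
(89821/(103 + 23*76))/48160 = (89821/(103 + 1748))*(1/48160) = (89821/1851)*(1/48160) = 89821/89144160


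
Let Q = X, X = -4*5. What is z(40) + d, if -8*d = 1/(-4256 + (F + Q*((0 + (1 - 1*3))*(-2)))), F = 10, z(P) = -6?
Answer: -207647/34608 ≈ -6.0000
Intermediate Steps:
X = -20
Q = -20
d = 1/34608 (d = -1/(8*(-4256 + (10 - 20*(0 + (1 - 1*3))*(-2)))) = -1/(8*(-4256 + (10 - 20*(0 + (1 - 3))*(-2)))) = -1/(8*(-4256 + (10 - 20*(0 - 2)*(-2)))) = -1/(8*(-4256 + (10 - (-40)*(-2)))) = -1/(8*(-4256 + (10 - 20*4))) = -1/(8*(-4256 + (10 - 80))) = -1/(8*(-4256 - 70)) = -⅛/(-4326) = -⅛*(-1/4326) = 1/34608 ≈ 2.8895e-5)
z(40) + d = -6 + 1/34608 = -207647/34608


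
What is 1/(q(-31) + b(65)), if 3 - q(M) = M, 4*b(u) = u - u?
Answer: 1/34 ≈ 0.029412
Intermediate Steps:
b(u) = 0 (b(u) = (u - u)/4 = (¼)*0 = 0)
q(M) = 3 - M
1/(q(-31) + b(65)) = 1/((3 - 1*(-31)) + 0) = 1/((3 + 31) + 0) = 1/(34 + 0) = 1/34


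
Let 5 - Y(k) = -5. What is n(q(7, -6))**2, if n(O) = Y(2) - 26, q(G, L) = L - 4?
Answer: 256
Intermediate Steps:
Y(k) = 10 (Y(k) = 5 - 1*(-5) = 5 + 5 = 10)
q(G, L) = -4 + L
n(O) = -16 (n(O) = 10 - 26 = -16)
n(q(7, -6))**2 = (-16)**2 = 256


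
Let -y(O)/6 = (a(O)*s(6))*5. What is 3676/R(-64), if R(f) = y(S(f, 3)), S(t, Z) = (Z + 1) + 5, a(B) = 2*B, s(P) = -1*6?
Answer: 919/810 ≈ 1.1346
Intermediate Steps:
s(P) = -6
S(t, Z) = 6 + Z (S(t, Z) = (1 + Z) + 5 = 6 + Z)
y(O) = 360*O (y(O) = -6*(2*O)*(-6)*5 = -6*(-12*O)*5 = -(-360)*O = 360*O)
R(f) = 3240 (R(f) = 360*(6 + 3) = 360*9 = 3240)
3676/R(-64) = 3676/3240 = 3676*(1/3240) = 919/810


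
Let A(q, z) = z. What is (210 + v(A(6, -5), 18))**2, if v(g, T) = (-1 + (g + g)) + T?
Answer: 47089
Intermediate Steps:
v(g, T) = -1 + T + 2*g (v(g, T) = (-1 + 2*g) + T = -1 + T + 2*g)
(210 + v(A(6, -5), 18))**2 = (210 + (-1 + 18 + 2*(-5)))**2 = (210 + (-1 + 18 - 10))**2 = (210 + 7)**2 = 217**2 = 47089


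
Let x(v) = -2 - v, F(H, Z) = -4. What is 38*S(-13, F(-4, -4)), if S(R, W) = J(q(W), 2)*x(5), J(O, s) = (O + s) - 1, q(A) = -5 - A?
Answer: 0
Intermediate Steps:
J(O, s) = -1 + O + s
S(R, W) = 28 + 7*W (S(R, W) = (-1 + (-5 - W) + 2)*(-2 - 1*5) = (-4 - W)*(-2 - 5) = (-4 - W)*(-7) = 28 + 7*W)
38*S(-13, F(-4, -4)) = 38*(28 + 7*(-4)) = 38*(28 - 28) = 38*0 = 0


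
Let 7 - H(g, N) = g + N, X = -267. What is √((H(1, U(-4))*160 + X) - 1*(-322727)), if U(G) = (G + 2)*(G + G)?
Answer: 2*√80215 ≈ 566.45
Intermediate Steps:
U(G) = 2*G*(2 + G) (U(G) = (2 + G)*(2*G) = 2*G*(2 + G))
H(g, N) = 7 - N - g (H(g, N) = 7 - (g + N) = 7 - (N + g) = 7 + (-N - g) = 7 - N - g)
√((H(1, U(-4))*160 + X) - 1*(-322727)) = √(((7 - 2*(-4)*(2 - 4) - 1*1)*160 - 267) - 1*(-322727)) = √(((7 - 2*(-4)*(-2) - 1)*160 - 267) + 322727) = √(((7 - 1*16 - 1)*160 - 267) + 322727) = √(((7 - 16 - 1)*160 - 267) + 322727) = √((-10*160 - 267) + 322727) = √((-1600 - 267) + 322727) = √(-1867 + 322727) = √320860 = 2*√80215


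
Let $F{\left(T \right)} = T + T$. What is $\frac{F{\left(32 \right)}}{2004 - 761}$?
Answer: $\frac{64}{1243} \approx 0.051488$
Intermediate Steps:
$F{\left(T \right)} = 2 T$
$\frac{F{\left(32 \right)}}{2004 - 761} = \frac{2 \cdot 32}{2004 - 761} = \frac{64}{2004 - 761} = \frac{64}{1243}$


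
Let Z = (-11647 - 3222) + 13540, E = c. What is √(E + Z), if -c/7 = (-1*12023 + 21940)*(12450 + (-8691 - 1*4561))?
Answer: √55672709 ≈ 7461.4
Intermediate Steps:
c = 55674038 (c = -7*(-1*12023 + 21940)*(12450 + (-8691 - 1*4561)) = -7*(-12023 + 21940)*(12450 + (-8691 - 4561)) = -69419*(12450 - 13252) = -69419*(-802) = -7*(-7953434) = 55674038)
E = 55674038
Z = -1329 (Z = -14869 + 13540 = -1329)
√(E + Z) = √(55674038 - 1329) = √55672709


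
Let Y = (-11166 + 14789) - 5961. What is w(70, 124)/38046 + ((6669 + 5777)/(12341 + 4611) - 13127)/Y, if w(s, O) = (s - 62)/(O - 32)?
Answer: 48678721493029/8670463189752 ≈ 5.6143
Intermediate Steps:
w(s, O) = (-62 + s)/(-32 + O)
Y = -2338 (Y = 3623 - 5961 = -2338)
w(70, 124)/38046 + ((6669 + 5777)/(12341 + 4611) - 13127)/Y = ((-62 + 70)/(-32 + 124))/38046 + ((6669 + 5777)/(12341 + 4611) - 13127)/(-2338) = (8/92)*(1/38046) + (12446/16952 - 13127)*(-1/2338) = ((1/92)*8)*(1/38046) + (12446*(1/16952) - 13127)*(-1/2338) = (2/23)*(1/38046) + (6223/8476 - 13127)*(-1/2338) = 1/437529 - 111258229/8476*(-1/2338) = 1/437529 + 111258229/19816888 = 48678721493029/8670463189752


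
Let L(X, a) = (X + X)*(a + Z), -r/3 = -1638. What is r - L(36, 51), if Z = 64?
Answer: -3366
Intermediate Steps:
r = 4914 (r = -3*(-1638) = 4914)
L(X, a) = 2*X*(64 + a) (L(X, a) = (X + X)*(a + 64) = (2*X)*(64 + a) = 2*X*(64 + a))
r - L(36, 51) = 4914 - 2*36*(64 + 51) = 4914 - 2*36*115 = 4914 - 1*8280 = 4914 - 8280 = -3366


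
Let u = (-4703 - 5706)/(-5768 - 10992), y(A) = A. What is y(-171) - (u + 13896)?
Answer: -235773329/16760 ≈ -14068.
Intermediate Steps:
u = 10409/16760 (u = -10409/(-16760) = -10409*(-1/16760) = 10409/16760 ≈ 0.62106)
y(-171) - (u + 13896) = -171 - (10409/16760 + 13896) = -171 - 1*232907369/16760 = -171 - 232907369/16760 = -235773329/16760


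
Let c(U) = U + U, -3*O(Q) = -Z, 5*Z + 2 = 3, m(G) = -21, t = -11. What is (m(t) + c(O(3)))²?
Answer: 97969/225 ≈ 435.42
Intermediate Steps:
Z = ⅕ (Z = -⅖ + (⅕)*3 = -⅖ + ⅗ = ⅕ ≈ 0.20000)
O(Q) = 1/15 (O(Q) = -(-1)/(3*5) = -⅓*(-⅕) = 1/15)
c(U) = 2*U
(m(t) + c(O(3)))² = (-21 + 2*(1/15))² = (-21 + 2/15)² = (-313/15)² = 97969/225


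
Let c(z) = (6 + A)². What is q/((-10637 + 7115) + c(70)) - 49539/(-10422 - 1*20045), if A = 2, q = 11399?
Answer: -175987471/105354886 ≈ -1.6704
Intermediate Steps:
c(z) = 64 (c(z) = (6 + 2)² = 8² = 64)
q/((-10637 + 7115) + c(70)) - 49539/(-10422 - 1*20045) = 11399/((-10637 + 7115) + 64) - 49539/(-10422 - 1*20045) = 11399/(-3522 + 64) - 49539/(-10422 - 20045) = 11399/(-3458) - 49539/(-30467) = 11399*(-1/3458) - 49539*(-1/30467) = -11399/3458 + 49539/30467 = -175987471/105354886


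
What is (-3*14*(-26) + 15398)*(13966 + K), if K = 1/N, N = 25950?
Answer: 597626788949/2595 ≈ 2.3030e+8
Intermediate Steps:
K = 1/25950 ≈ 3.8536e-5
(-3*14*(-26) + 15398)*(13966 + K) = (-3*14*(-26) + 15398)*(13966 + 1/25950) = (-42*(-26) + 15398)*(362417701/25950) = (1092 + 15398)*(362417701/25950) = 16490*(362417701/25950) = 597626788949/2595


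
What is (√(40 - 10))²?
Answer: 30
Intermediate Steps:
(√(40 - 10))² = (√30)² = 30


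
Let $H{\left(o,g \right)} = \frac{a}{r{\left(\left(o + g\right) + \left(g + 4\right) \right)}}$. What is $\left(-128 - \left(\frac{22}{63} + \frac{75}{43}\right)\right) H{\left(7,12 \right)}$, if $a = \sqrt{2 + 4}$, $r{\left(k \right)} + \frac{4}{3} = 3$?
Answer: $- \frac{352423 \sqrt{6}}{4515} \approx -191.2$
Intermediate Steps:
$r{\left(k \right)} = \frac{5}{3}$ ($r{\left(k \right)} = - \frac{4}{3} + 3 = \frac{5}{3}$)
$a = \sqrt{6} \approx 2.4495$
$H{\left(o,g \right)} = \frac{3 \sqrt{6}}{5}$ ($H{\left(o,g \right)} = \frac{\sqrt{6}}{\frac{5}{3}} = \sqrt{6} \cdot \frac{3}{5} = \frac{3 \sqrt{6}}{5}$)
$\left(-128 - \left(\frac{22}{63} + \frac{75}{43}\right)\right) H{\left(7,12 \right)} = \left(-128 - \left(\frac{22}{63} + \frac{75}{43}\right)\right) \frac{3 \sqrt{6}}{5} = \left(-128 - \frac{5671}{2709}\right) \frac{3 \sqrt{6}}{5} = - \frac{352423 \frac{3 \sqrt{6}}{5}}{2709} = - \frac{352423 \sqrt{6}}{4515}$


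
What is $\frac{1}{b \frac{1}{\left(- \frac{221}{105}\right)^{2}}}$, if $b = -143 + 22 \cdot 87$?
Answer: $\frac{48841}{19525275} \approx 0.0025014$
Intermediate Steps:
$b = 1771$ ($b = -143 + 1914 = 1771$)
$\frac{1}{b \frac{1}{\left(- \frac{221}{105}\right)^{2}}} = \frac{1}{1771 \frac{1}{\left(- \frac{221}{105}\right)^{2}}} = \frac{1}{1771 \frac{1}{\frac{48841}{11025}}} = \frac{1}{1771 \cdot \frac{11025}{48841}} = \frac{1}{\frac{19525275}{48841}} = \frac{48841}{19525275}$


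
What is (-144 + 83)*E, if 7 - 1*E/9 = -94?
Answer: -55449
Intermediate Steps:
E = 909 (E = 63 - 9*(-94) = 63 + 846 = 909)
(-144 + 83)*E = (-144 + 83)*909 = -61*909 = -55449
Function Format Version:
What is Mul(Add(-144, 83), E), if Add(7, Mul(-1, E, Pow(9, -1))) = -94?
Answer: -55449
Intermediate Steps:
E = 909 (E = Add(63, Mul(-9, -94)) = Add(63, 846) = 909)
Mul(Add(-144, 83), E) = Mul(Add(-144, 83), 909) = Mul(-61, 909) = -55449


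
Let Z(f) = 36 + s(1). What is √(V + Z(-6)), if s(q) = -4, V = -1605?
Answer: 11*I*√13 ≈ 39.661*I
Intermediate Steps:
Z(f) = 32 (Z(f) = 36 - 4 = 32)
√(V + Z(-6)) = √(-1605 + 32) = √(-1573) = 11*I*√13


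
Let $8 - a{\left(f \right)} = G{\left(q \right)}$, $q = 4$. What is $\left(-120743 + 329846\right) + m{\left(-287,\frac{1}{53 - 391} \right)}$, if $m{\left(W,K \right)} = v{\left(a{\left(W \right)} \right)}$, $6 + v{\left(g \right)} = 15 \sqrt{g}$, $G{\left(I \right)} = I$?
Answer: $209127$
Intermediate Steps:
$a{\left(f \right)} = 4$ ($a{\left(f \right)} = 8 - 4 = 4$)
$v{\left(g \right)} = -6 + 15 \sqrt{g}$
$m{\left(W,K \right)} = 24$ ($m{\left(W,K \right)} = -6 + 15 \sqrt{4} = -6 + 15 \cdot 2 = -6 + 30 = 24$)
$\left(-120743 + 329846\right) + m{\left(-287,\frac{1}{53 - 391} \right)} = \left(-120743 + 329846\right) + 24 = 209103 + 24 = 209127$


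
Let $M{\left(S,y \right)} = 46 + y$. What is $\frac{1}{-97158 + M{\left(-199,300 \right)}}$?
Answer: $- \frac{1}{96812} \approx -1.0329 \cdot 10^{-5}$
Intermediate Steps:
$\frac{1}{-97158 + M{\left(-199,300 \right)}} = \frac{1}{-97158 + \left(46 + 300\right)} = \frac{1}{-97158 + 346} = \frac{1}{-96812} = - \frac{1}{96812}$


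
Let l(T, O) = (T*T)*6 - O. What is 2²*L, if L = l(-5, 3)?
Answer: 588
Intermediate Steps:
l(T, O) = -O + 6*T² (l(T, O) = T²*6 - O = 6*T² - O = -O + 6*T²)
L = 147 (L = -1*3 + 6*(-5)² = -3 + 6*25 = -3 + 150 = 147)
2²*L = 2²*147 = 4*147 = 588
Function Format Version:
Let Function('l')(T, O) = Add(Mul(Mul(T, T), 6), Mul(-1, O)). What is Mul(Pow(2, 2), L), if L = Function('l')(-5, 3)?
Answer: 588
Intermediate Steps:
Function('l')(T, O) = Add(Mul(-1, O), Mul(6, Pow(T, 2))) (Function('l')(T, O) = Add(Mul(Pow(T, 2), 6), Mul(-1, O)) = Add(Mul(6, Pow(T, 2)), Mul(-1, O)) = Add(Mul(-1, O), Mul(6, Pow(T, 2))))
L = 147 (L = Add(Mul(-1, 3), Mul(6, Pow(-5, 2))) = Add(-3, Mul(6, 25)) = Add(-3, 150) = 147)
Mul(Pow(2, 2), L) = Mul(Pow(2, 2), 147) = Mul(4, 147) = 588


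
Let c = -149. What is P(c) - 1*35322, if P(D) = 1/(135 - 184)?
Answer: -1730779/49 ≈ -35322.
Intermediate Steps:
P(D) = -1/49 (P(D) = 1/(-49) = -1/49)
P(c) - 1*35322 = -1/49 - 1*35322 = -1/49 - 35322 = -1730779/49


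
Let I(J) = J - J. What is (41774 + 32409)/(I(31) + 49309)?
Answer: 74183/49309 ≈ 1.5045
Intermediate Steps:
I(J) = 0
(41774 + 32409)/(I(31) + 49309) = (41774 + 32409)/(0 + 49309) = 74183/49309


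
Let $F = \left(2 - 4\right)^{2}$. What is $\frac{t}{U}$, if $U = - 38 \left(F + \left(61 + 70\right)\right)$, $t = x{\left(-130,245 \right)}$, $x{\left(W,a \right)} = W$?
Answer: $\frac{13}{513} \approx 0.025341$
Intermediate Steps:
$F = 4$ ($F = \left(-2\right)^{2} = 4$)
$t = -130$
$U = -5130$ ($U = - 38 \left(4 + \left(61 + 70\right)\right) = - 38 \left(4 + 131\right) = \left(-38\right) 135 = -5130$)
$\frac{t}{U} = - \frac{130}{-5130} = \left(-130\right) \left(- \frac{1}{5130}\right) = \frac{13}{513}$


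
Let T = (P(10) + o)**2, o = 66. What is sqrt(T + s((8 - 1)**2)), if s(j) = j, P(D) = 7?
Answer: sqrt(5378) ≈ 73.335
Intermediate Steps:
T = 5329 (T = (7 + 66)**2 = 73**2 = 5329)
sqrt(T + s((8 - 1)**2)) = sqrt(5329 + (8 - 1)**2) = sqrt(5329 + 7**2) = sqrt(5329 + 49) = sqrt(5378)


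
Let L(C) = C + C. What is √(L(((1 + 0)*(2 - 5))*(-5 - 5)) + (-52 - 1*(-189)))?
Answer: √197 ≈ 14.036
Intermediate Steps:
L(C) = 2*C
√(L(((1 + 0)*(2 - 5))*(-5 - 5)) + (-52 - 1*(-189))) = √(2*(((1 + 0)*(2 - 5))*(-5 - 5)) + (-52 - 1*(-189))) = √(2*((1*(-3))*(-10)) + (-52 + 189)) = √(2*(-3*(-10)) + 137) = √(2*30 + 137) = √(60 + 137) = √197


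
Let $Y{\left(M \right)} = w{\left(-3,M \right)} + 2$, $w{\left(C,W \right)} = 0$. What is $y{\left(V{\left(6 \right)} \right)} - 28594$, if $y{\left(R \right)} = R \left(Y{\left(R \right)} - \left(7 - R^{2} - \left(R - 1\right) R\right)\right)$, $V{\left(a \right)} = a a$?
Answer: $63242$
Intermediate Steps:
$V{\left(a \right)} = a^{2}$
$Y{\left(M \right)} = 2$ ($Y{\left(M \right)} = 0 + 2 = 2$)
$y{\left(R \right)} = R \left(-5 + R^{2} + R \left(-1 + R\right)\right)$ ($y{\left(R \right)} = R \left(2 - \left(7 - R^{2} - \left(R - 1\right) R\right)\right) = R \left(2 - \left(7 - R^{2} - \left(-1 + R\right) R\right)\right) = R \left(2 - \left(7 - R^{2} - R \left(-1 + R\right)\right)\right) = R \left(2 + \left(-7 + R^{2} + R \left(-1 + R\right)\right)\right) = R \left(-5 + R^{2} + R \left(-1 + R\right)\right)$)
$y{\left(V{\left(6 \right)} \right)} - 28594 = 6^{2} \left(-5 - 6^{2} + 2 \left(6^{2}\right)^{2}\right) - 28594 = 36 \left(-5 - 36 + 2 \cdot 36^{2}\right) - 28594 = 36 \left(-5 - 36 + 2 \cdot 1296\right) - 28594 = 36 \left(-5 - 36 + 2592\right) - 28594 = 36 \cdot 2551 - 28594 = 91836 - 28594 = 63242$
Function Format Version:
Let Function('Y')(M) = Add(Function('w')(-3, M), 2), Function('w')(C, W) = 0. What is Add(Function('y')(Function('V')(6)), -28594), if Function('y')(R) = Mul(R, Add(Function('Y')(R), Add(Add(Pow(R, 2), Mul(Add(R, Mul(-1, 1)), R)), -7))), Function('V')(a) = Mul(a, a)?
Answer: 63242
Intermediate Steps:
Function('V')(a) = Pow(a, 2)
Function('Y')(M) = 2 (Function('Y')(M) = Add(0, 2) = 2)
Function('y')(R) = Mul(R, Add(-5, Pow(R, 2), Mul(R, Add(-1, R)))) (Function('y')(R) = Mul(R, Add(2, Add(Add(Pow(R, 2), Mul(Add(R, Mul(-1, 1)), R)), -7))) = Mul(R, Add(2, Add(Add(Pow(R, 2), Mul(Add(R, -1), R)), -7))) = Mul(R, Add(2, Add(Add(Pow(R, 2), Mul(Add(-1, R), R)), -7))) = Mul(R, Add(2, Add(Add(Pow(R, 2), Mul(R, Add(-1, R))), -7))) = Mul(R, Add(2, Add(-7, Pow(R, 2), Mul(R, Add(-1, R))))) = Mul(R, Add(-5, Pow(R, 2), Mul(R, Add(-1, R)))))
Add(Function('y')(Function('V')(6)), -28594) = Add(Mul(Pow(6, 2), Add(-5, Mul(-1, Pow(6, 2)), Mul(2, Pow(Pow(6, 2), 2)))), -28594) = Add(Mul(36, Add(-5, Mul(-1, 36), Mul(2, Pow(36, 2)))), -28594) = Add(Mul(36, Add(-5, -36, Mul(2, 1296))), -28594) = Add(Mul(36, Add(-5, -36, 2592)), -28594) = Add(Mul(36, 2551), -28594) = Add(91836, -28594) = 63242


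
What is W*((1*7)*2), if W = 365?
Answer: 5110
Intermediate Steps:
W*((1*7)*2) = 365*((1*7)*2) = 365*(7*2) = 365*14 = 5110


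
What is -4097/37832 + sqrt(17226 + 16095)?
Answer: -4097/37832 + sqrt(33321) ≈ 182.43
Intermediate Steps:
-4097/37832 + sqrt(17226 + 16095) = -4097*1/37832 + sqrt(33321) = -4097/37832 + sqrt(33321)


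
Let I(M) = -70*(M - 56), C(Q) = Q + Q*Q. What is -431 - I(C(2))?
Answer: -3931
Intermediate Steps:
C(Q) = Q + Q**2
I(M) = 3920 - 70*M (I(M) = -70*(-56 + M) = 3920 - 70*M)
-431 - I(C(2)) = -431 - (3920 - 140*(1 + 2)) = -431 - (3920 - 140*3) = -431 - (3920 - 70*6) = -431 - (3920 - 420) = -431 - 1*3500 = -431 - 3500 = -3931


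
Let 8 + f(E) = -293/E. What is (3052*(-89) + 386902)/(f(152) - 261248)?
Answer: -17521648/39711205 ≈ -0.44123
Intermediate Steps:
f(E) = -8 - 293/E
(3052*(-89) + 386902)/(f(152) - 261248) = (3052*(-89) + 386902)/((-8 - 293/152) - 261248) = (-271628 + 386902)/((-8 - 293*1/152) - 261248) = 115274/((-8 - 293/152) - 261248) = 115274/(-1509/152 - 261248) = 115274/(-39711205/152) = 115274*(-152/39711205) = -17521648/39711205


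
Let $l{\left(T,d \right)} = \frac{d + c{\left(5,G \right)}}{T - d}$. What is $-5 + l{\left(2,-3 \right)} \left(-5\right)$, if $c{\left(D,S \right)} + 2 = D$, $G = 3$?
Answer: $-5$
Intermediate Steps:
$c{\left(D,S \right)} = -2 + D$
$l{\left(T,d \right)} = \frac{3 + d}{T - d}$ ($l{\left(T,d \right)} = \frac{d + \left(-2 + 5\right)}{T - d} = \frac{d + 3}{T - d} = \frac{3 + d}{T - d}$)
$-5 + l{\left(2,-3 \right)} \left(-5\right) = -5 + \frac{3 - 3}{2 - -3} \left(-5\right) = -5 + \frac{1}{2 + 3} \cdot 0 \left(-5\right) = -5 + \frac{1}{5} \cdot 0 \left(-5\right) = -5 + 0 \left(-5\right) = -5 + 0 = -5$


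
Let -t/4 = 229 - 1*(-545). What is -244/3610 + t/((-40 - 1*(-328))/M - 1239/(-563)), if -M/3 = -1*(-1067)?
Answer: -3926493382/2676815 ≈ -1466.9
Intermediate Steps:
M = -3201 (M = -(-3)*(-1067) = -3*1067 = -3201)
t = -3096 (t = -4*(229 - 1*(-545)) = -4*(229 + 545) = -4*774 = -3096)
-244/3610 + t/((-40 - 1*(-328))/M - 1239/(-563)) = -244/3610 - 3096/((-40 - 1*(-328))/(-3201) - 1239/(-563)) = -244*1/3610 - 3096/((-40 + 328)*(-1/3201) - 1239*(-1/563)) = -122/1805 - 3096/(288*(-1/3201) + 1239/563) = -122/1805 - 3096/(-96/1067 + 1239/563) = -122/1805 - 3096/1267965/600721 = -122/1805 - 3096*600721/1267965 = -122/1805 - 206648024/140885 = -3926493382/2676815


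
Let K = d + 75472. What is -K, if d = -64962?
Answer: -10510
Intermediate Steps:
K = 10510 (K = -64962 + 75472 = 10510)
-K = -1*10510 = -10510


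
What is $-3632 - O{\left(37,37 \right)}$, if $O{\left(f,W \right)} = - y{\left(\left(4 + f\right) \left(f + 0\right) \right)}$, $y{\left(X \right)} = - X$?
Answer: $-5149$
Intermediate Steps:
$O{\left(f,W \right)} = f \left(4 + f\right)$ ($O{\left(f,W \right)} = - \left(-1\right) \left(4 + f\right) \left(f + 0\right) = - \left(-1\right) \left(4 + f\right) f = - \left(-1\right) f \left(4 + f\right) = f \left(4 + f\right)$)
$-3632 - O{\left(37,37 \right)} = -3632 - 37 \left(4 + 37\right) = -3632 - 37 \cdot 41 = -3632 - 1517 = -5149$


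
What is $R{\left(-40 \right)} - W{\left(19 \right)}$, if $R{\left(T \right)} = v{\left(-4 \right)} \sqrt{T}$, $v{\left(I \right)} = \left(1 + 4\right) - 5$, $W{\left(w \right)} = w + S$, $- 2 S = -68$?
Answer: $-53$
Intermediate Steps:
$S = 34$ ($S = \left(- \frac{1}{2}\right) \left(-68\right) = 34$)
$W{\left(w \right)} = 34 + w$ ($W{\left(w \right)} = w + 34 = 34 + w$)
$v{\left(I \right)} = 0$ ($v{\left(I \right)} = 5 - 5 = 0$)
$R{\left(T \right)} = 0$ ($R{\left(T \right)} = 0 \sqrt{T} = 0$)
$R{\left(-40 \right)} - W{\left(19 \right)} = 0 - \left(34 + 19\right) = 0 - 53 = -53$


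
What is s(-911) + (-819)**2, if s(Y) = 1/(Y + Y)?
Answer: 1222126541/1822 ≈ 6.7076e+5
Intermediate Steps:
s(Y) = 1/(2*Y)
s(-911) + (-819)**2 = (1/2)/(-911) + (-819)**2 = (1/2)*(-1/911) + 670761 = -1/1822 + 670761 = 1222126541/1822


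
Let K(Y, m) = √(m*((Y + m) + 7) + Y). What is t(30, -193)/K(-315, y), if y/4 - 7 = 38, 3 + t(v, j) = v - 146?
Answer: 119*I*√2595/7785 ≈ 0.77868*I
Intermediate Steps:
t(v, j) = -149 + v (t(v, j) = -3 + (v - 146) = -3 + (-146 + v) = -149 + v)
y = 180 (y = 28 + 4*38 = 28 + 152 = 180)
K(Y, m) = √(Y + m*(7 + Y + m)) (K(Y, m) = √(m*(7 + Y + m) + Y) = √(Y + m*(7 + Y + m)))
t(30, -193)/K(-315, y) = (-149 + 30)/(√(-315 + 180² + 7*180 - 315*180)) = -119/√(-315 + 32400 + 1260 - 56700) = -119*(-I*√2595/7785) = -(-119)*I*√2595/7785 = 119*I*√2595/7785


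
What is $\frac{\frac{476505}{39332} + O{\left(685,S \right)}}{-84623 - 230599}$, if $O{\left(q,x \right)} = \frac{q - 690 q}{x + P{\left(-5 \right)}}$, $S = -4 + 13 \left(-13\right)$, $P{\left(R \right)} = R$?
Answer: $- \frac{9324072635}{1103449741656} \approx -0.0084499$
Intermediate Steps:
$S = -173$ ($S = -4 - 169 = -173$)
$O{\left(q,x \right)} = - \frac{689 q}{-5 + x}$ ($O{\left(q,x \right)} = \frac{q - 690 q}{x - 5} = \frac{\left(-689\right) q}{-5 + x} = - \frac{689 q}{-5 + x}$)
$\frac{\frac{476505}{39332} + O{\left(685,S \right)}}{-84623 - 230599} = \frac{\frac{476505}{39332} - \frac{471965}{-5 - 173}}{-84623 - 230599} = \frac{476505 \cdot \frac{1}{39332} - \frac{471965}{-178}}{-315222} = \left(\frac{476505}{39332} - 471965 \left(- \frac{1}{178}\right)\right) \left(- \frac{1}{315222}\right) = \left(\frac{476505}{39332} + \frac{471965}{178}\right) \left(- \frac{1}{315222}\right) = \frac{9324072635}{3500548} \left(- \frac{1}{315222}\right) = - \frac{9324072635}{1103449741656}$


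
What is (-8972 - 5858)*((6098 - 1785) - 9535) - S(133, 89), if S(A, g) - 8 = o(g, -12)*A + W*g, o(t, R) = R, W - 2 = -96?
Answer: 77452214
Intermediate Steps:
W = -94 (W = 2 - 96 = -94)
S(A, g) = 8 - 94*g - 12*A (S(A, g) = 8 + (-12*A - 94*g) = 8 + (-94*g - 12*A) = 8 - 94*g - 12*A)
(-8972 - 5858)*((6098 - 1785) - 9535) - S(133, 89) = (-8972 - 5858)*((6098 - 1785) - 9535) - (8 - 94*89 - 12*133) = -14830*(4313 - 9535) - (8 - 8366 - 1596) = -14830*(-5222) - 1*(-9954) = 77442260 + 9954 = 77452214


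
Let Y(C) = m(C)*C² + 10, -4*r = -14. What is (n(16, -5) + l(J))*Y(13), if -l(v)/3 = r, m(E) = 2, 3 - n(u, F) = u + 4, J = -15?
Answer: -9570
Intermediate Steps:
n(u, F) = -1 - u (n(u, F) = 3 - (u + 4) = 3 - (4 + u) = 3 + (-4 - u) = -1 - u)
r = 7/2 (r = -¼*(-14) = 7/2 ≈ 3.5000)
l(v) = -21/2 (l(v) = -3*7/2 = -21/2)
Y(C) = 10 + 2*C² (Y(C) = 2*C² + 10 = 10 + 2*C²)
(n(16, -5) + l(J))*Y(13) = ((-1 - 1*16) - 21/2)*(10 + 2*13²) = ((-1 - 16) - 21/2)*(10 + 2*169) = (-17 - 21/2)*(10 + 338) = -55/2*348 = -9570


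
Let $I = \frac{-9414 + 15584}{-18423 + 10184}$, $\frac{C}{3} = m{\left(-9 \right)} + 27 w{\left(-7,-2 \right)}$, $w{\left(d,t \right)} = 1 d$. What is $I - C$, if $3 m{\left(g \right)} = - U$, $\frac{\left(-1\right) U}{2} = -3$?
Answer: $\frac{4714777}{8239} \approx 572.25$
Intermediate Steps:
$U = 6$ ($U = \left(-2\right) \left(-3\right) = 6$)
$w{\left(d,t \right)} = d$
$m{\left(g \right)} = -2$ ($m{\left(g \right)} = \frac{\left(-1\right) 6}{3} = \frac{1}{3} \left(-6\right) = -2$)
$C = -573$ ($C = 3 \left(-2 + 27 \left(-7\right)\right) = 3 \left(-2 - 189\right) = 3 \left(-191\right) = -573$)
$I = - \frac{6170}{8239}$ ($I = \frac{6170}{-8239} = 6170 \left(- \frac{1}{8239}\right) = - \frac{6170}{8239} \approx -0.74888$)
$I - C = - \frac{6170}{8239} - -573 = - \frac{6170}{8239} + 573 = \frac{4714777}{8239}$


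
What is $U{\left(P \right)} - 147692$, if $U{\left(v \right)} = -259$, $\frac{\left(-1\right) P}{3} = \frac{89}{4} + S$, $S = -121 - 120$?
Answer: $-147951$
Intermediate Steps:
$S = -241$
$P = \frac{2625}{4}$ ($P = - 3 \left(\frac{89}{4} - 241\right) = \left(-3\right) \left(- \frac{875}{4}\right) = \frac{2625}{4} \approx 656.25$)
$U{\left(P \right)} - 147692 = -259 - 147692 = -147951$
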